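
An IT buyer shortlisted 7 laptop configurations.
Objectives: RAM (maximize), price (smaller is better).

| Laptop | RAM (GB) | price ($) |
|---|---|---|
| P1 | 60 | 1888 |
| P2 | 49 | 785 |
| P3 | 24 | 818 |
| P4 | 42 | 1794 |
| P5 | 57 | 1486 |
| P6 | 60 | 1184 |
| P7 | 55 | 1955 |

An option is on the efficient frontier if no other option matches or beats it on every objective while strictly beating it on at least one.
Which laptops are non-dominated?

P1: dominated by P6 (RAM 60≥60, price 1184≤1888).
P2: not dominated (best price).
P3: dominated by P2 (RAM 49≥24, price 785≤818).
P4: dominated by P2 (RAM 49≥42, price 785≤1794).
P5: dominated by P6 (RAM 60≥57, price 1184≤1486).
P6: not dominated.
P7: dominated by P1 (RAM 60≥55, price 1888≤1955).

P2, P6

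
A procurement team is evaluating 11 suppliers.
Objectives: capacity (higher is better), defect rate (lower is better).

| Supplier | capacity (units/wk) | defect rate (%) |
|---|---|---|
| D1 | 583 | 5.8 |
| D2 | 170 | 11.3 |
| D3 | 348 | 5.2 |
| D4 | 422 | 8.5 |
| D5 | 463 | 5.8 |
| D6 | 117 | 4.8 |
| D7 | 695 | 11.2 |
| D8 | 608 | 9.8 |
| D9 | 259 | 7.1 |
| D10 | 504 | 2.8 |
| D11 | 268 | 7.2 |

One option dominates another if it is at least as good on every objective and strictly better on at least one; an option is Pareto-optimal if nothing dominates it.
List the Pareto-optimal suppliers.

D1: not dominated.
D2: dominated by D1 (capacity 583≥170, defect rate 5.8≤11.3).
D3: dominated by D10 (capacity 504≥348, defect rate 2.8≤5.2).
D4: dominated by D1 (capacity 583≥422, defect rate 5.8≤8.5).
D5: dominated by D1 (capacity 583≥463, defect rate 5.8≤5.8).
D6: dominated by D10 (capacity 504≥117, defect rate 2.8≤4.8).
D7: not dominated (best capacity).
D8: not dominated.
D9: dominated by D1 (capacity 583≥259, defect rate 5.8≤7.1).
D10: not dominated (best defect rate).
D11: dominated by D1 (capacity 583≥268, defect rate 5.8≤7.2).

D1, D7, D8, D10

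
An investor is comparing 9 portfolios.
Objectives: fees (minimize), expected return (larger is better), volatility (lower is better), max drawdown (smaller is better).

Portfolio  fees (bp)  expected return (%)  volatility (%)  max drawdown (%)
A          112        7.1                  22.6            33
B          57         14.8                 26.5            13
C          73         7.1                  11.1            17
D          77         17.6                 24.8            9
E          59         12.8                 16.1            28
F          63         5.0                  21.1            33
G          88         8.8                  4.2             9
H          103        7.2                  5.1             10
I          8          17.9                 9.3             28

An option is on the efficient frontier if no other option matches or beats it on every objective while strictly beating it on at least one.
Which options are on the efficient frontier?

B, C, D, G, I

A: dominated by C (fees 73≤112, expected return 7.1≥7.1, volatility 11.1≤22.6, max drawdown 17≤33).
B: not dominated.
C: not dominated.
D: not dominated.
E: dominated by I (fees 8≤59, expected return 17.9≥12.8, volatility 9.3≤16.1, max drawdown 28≤28).
F: dominated by E (fees 59≤63, expected return 12.8≥5.0, volatility 16.1≤21.1, max drawdown 28≤33).
G: not dominated (best volatility).
H: dominated by G (fees 88≤103, expected return 8.8≥7.2, volatility 4.2≤5.1, max drawdown 9≤10).
I: not dominated (best fees).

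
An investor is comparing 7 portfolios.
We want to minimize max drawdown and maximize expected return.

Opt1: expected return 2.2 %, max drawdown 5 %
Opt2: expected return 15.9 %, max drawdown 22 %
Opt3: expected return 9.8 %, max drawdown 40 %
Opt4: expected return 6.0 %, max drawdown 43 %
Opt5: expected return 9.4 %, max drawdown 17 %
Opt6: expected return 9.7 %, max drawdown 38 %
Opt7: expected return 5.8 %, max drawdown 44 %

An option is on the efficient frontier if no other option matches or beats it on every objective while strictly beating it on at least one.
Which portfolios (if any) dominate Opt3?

Opt2: expected return 15.9≥9.8, max drawdown 22≤40 — dominates Opt3.
Others (Opt1, Opt4, Opt5, Opt6, Opt7) are each worse than Opt3 on at least one objective.

Opt2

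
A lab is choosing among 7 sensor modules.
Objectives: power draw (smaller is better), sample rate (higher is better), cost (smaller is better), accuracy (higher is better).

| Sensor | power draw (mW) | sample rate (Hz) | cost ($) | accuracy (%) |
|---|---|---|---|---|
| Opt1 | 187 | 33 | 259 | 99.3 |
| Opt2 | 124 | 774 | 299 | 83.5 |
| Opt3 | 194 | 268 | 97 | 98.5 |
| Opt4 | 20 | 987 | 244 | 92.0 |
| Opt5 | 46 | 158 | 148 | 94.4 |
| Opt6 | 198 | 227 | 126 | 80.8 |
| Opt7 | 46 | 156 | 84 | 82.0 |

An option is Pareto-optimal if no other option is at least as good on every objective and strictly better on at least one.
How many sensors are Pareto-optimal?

5

Opt1: not dominated (best accuracy).
Opt2: dominated by Opt4 (power draw 20≤124, sample rate 987≥774, cost 244≤299, accuracy 92.0≥83.5).
Opt3: not dominated.
Opt4: not dominated (best power draw).
Opt5: not dominated.
Opt6: dominated by Opt3 (power draw 194≤198, sample rate 268≥227, cost 97≤126, accuracy 98.5≥80.8).
Opt7: not dominated (best cost).
Pareto-optimal: Opt1, Opt3, Opt4, Opt5, Opt7 → 5.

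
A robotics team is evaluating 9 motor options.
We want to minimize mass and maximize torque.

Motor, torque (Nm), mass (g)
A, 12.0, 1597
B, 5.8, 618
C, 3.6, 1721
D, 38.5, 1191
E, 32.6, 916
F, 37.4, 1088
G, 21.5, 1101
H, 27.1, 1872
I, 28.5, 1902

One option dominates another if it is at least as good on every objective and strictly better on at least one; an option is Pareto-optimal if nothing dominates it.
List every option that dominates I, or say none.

D: torque 38.5≥28.5, mass 1191≤1902 — dominates I.
E: torque 32.6≥28.5, mass 916≤1902 — dominates I.
F: torque 37.4≥28.5, mass 1088≤1902 — dominates I.
Others (A, B, C, G, H) are each worse than I on at least one objective.

D, E, F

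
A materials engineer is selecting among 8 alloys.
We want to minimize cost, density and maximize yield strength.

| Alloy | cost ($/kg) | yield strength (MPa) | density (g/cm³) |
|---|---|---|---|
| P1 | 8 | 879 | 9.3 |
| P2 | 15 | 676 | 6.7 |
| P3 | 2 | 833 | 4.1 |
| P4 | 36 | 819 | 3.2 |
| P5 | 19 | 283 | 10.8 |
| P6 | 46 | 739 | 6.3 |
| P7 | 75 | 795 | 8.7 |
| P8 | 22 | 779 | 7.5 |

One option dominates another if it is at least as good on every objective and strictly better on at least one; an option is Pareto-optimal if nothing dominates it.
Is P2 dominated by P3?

Yes

P3 vs P2: cost 2≤15, yield strength 833≥676, density 4.1≤6.7 — P3 is at least as good on every objective with at least one strict improvement.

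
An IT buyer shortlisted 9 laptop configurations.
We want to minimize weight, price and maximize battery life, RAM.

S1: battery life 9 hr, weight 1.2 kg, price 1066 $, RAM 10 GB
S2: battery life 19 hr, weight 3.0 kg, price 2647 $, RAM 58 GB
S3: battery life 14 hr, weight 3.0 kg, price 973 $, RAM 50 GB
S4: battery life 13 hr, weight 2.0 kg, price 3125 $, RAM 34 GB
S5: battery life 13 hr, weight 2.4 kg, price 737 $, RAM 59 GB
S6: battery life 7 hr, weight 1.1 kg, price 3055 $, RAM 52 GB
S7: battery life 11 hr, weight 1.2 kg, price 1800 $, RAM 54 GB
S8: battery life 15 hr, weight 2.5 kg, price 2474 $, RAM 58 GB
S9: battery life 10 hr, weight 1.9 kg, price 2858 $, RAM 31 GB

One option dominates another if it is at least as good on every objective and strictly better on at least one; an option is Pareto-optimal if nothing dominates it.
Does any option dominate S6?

No

S1: worse on weight (1.2 vs 1.1).
S2: worse on weight (3.0 vs 1.1).
S3: worse on weight (3.0 vs 1.1).
S4: worse on weight (2.0 vs 1.1).
S5: worse on weight (2.4 vs 1.1).
S7: worse on weight (1.2 vs 1.1).
S8: worse on weight (2.5 vs 1.1).
S9: worse on weight (1.9 vs 1.1).
No option is at least as good as S6 on every objective and strictly better on one.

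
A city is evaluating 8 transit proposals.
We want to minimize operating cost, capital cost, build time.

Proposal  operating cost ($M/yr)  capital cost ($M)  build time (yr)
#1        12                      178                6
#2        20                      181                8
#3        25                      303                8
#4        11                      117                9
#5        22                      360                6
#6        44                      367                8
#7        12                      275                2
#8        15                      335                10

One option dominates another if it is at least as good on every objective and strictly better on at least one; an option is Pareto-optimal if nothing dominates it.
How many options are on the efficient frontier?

#1: not dominated.
#2: dominated by #1 (operating cost 12≤20, capital cost 178≤181, build time 6≤8).
#3: dominated by #1 (operating cost 12≤25, capital cost 178≤303, build time 6≤8).
#4: not dominated (best operating cost).
#5: dominated by #1 (operating cost 12≤22, capital cost 178≤360, build time 6≤6).
#6: dominated by #1 (operating cost 12≤44, capital cost 178≤367, build time 6≤8).
#7: not dominated (best build time).
#8: dominated by #1 (operating cost 12≤15, capital cost 178≤335, build time 6≤10).
Pareto-optimal: #1, #4, #7 → 3.

3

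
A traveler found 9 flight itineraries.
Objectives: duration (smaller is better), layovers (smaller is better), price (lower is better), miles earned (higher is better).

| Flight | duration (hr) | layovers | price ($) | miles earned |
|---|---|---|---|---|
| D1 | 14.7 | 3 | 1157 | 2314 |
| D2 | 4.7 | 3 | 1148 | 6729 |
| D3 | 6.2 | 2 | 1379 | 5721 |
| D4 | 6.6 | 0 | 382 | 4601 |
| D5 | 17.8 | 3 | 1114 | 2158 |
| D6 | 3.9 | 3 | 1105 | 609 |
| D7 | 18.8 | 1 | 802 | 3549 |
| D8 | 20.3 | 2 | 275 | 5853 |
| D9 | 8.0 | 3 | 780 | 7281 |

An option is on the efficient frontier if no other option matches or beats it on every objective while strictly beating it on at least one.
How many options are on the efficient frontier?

D1: dominated by D2 (duration 4.7≤14.7, layovers 3≤3, price 1148≤1157, miles earned 6729≥2314).
D2: not dominated.
D3: not dominated.
D4: not dominated (best layovers).
D5: dominated by D4 (duration 6.6≤17.8, layovers 0≤3, price 382≤1114, miles earned 4601≥2158).
D6: not dominated (best duration).
D7: dominated by D4 (duration 6.6≤18.8, layovers 0≤1, price 382≤802, miles earned 4601≥3549).
D8: not dominated (best price).
D9: not dominated (best miles earned).
Pareto-optimal: D2, D3, D4, D6, D8, D9 → 6.

6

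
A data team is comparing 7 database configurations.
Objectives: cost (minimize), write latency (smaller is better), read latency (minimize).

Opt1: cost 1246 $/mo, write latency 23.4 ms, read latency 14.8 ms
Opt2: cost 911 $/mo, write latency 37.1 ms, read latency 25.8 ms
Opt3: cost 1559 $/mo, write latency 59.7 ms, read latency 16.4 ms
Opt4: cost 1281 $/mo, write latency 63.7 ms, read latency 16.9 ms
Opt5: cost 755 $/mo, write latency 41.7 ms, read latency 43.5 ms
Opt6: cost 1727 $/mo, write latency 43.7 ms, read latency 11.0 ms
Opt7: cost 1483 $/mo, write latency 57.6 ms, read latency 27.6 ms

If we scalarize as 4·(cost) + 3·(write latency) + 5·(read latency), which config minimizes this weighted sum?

Opt5

Opt1: 4·1246 + 3·23.4 + 5·14.8 = 5128.2
Opt2: 4·911 + 3·37.1 + 5·25.8 = 3884.3
Opt3: 4·1559 + 3·59.7 + 5·16.4 = 6497.1
Opt4: 4·1281 + 3·63.7 + 5·16.9 = 5399.6
Opt5: 4·755 + 3·41.7 + 5·43.5 = 3362.6
Opt6: 4·1727 + 3·43.7 + 5·11.0 = 7094.1
Opt7: 4·1483 + 3·57.6 + 5·27.6 = 6242.8
Lowest: Opt5 at 3362.6.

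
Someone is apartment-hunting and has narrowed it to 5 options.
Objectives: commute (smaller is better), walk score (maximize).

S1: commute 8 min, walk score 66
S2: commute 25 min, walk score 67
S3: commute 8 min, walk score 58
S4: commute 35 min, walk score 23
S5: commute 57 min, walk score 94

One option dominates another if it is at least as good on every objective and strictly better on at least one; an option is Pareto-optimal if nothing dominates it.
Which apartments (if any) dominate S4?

S1: commute 8≤35, walk score 66≥23 — dominates S4.
S2: commute 25≤35, walk score 67≥23 — dominates S4.
S3: commute 8≤35, walk score 58≥23 — dominates S4.
Others (S5) are each worse than S4 on at least one objective.

S1, S2, S3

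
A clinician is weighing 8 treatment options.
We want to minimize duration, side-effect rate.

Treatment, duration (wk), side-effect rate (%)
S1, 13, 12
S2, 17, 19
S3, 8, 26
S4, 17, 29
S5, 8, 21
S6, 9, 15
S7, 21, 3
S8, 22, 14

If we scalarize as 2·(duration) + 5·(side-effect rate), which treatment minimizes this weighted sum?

S1: 2·13 + 5·12 = 86
S2: 2·17 + 5·19 = 129
S3: 2·8 + 5·26 = 146
S4: 2·17 + 5·29 = 179
S5: 2·8 + 5·21 = 121
S6: 2·9 + 5·15 = 93
S7: 2·21 + 5·3 = 57
S8: 2·22 + 5·14 = 114
Lowest: S7 at 57.

S7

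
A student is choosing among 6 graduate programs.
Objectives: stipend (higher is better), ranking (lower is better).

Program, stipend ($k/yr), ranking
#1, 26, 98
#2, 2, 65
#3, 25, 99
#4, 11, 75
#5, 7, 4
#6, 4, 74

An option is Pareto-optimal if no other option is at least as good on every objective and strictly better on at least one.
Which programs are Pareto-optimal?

#1: not dominated (best stipend).
#2: dominated by #5 (stipend 7≥2, ranking 4≤65).
#3: dominated by #1 (stipend 26≥25, ranking 98≤99).
#4: not dominated.
#5: not dominated (best ranking).
#6: dominated by #5 (stipend 7≥4, ranking 4≤74).

#1, #4, #5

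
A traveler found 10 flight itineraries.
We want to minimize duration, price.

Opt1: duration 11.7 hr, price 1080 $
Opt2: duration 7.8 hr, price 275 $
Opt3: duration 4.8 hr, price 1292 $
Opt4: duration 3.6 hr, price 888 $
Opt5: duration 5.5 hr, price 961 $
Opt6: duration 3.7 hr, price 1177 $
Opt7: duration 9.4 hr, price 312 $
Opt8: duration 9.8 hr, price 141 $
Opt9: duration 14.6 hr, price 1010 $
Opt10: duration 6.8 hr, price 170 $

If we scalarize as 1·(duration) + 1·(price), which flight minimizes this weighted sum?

Opt8

Opt1: 1·11.7 + 1·1080 = 1091.7
Opt2: 1·7.8 + 1·275 = 282.8
Opt3: 1·4.8 + 1·1292 = 1296.8
Opt4: 1·3.6 + 1·888 = 891.6
Opt5: 1·5.5 + 1·961 = 966.5
Opt6: 1·3.7 + 1·1177 = 1180.7
Opt7: 1·9.4 + 1·312 = 321.4
Opt8: 1·9.8 + 1·141 = 150.8
Opt9: 1·14.6 + 1·1010 = 1024.6
Opt10: 1·6.8 + 1·170 = 176.8
Lowest: Opt8 at 150.8.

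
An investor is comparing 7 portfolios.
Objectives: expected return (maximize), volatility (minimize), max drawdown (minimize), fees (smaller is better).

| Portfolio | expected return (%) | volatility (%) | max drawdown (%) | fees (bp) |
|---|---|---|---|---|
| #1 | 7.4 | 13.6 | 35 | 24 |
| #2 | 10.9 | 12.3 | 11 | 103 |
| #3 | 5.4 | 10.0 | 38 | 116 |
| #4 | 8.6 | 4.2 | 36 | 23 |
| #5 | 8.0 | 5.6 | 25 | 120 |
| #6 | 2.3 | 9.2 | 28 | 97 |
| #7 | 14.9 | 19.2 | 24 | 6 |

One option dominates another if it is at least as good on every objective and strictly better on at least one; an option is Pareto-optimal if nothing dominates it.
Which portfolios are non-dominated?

#1: not dominated.
#2: not dominated (best max drawdown).
#3: dominated by #4 (expected return 8.6≥5.4, volatility 4.2≤10.0, max drawdown 36≤38, fees 23≤116).
#4: not dominated (best volatility).
#5: not dominated.
#6: not dominated.
#7: not dominated (best expected return).

#1, #2, #4, #5, #6, #7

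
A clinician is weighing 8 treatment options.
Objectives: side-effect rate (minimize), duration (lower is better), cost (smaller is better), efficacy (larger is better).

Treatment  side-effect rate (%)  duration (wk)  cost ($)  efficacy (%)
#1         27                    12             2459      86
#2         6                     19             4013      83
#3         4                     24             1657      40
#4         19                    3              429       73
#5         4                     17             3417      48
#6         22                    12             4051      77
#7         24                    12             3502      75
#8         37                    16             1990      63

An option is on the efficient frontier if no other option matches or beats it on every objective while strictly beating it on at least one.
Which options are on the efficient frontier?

#1: not dominated (best efficacy).
#2: not dominated.
#3: not dominated.
#4: not dominated (best duration).
#5: not dominated.
#6: not dominated.
#7: not dominated.
#8: dominated by #4 (side-effect rate 19≤37, duration 3≤16, cost 429≤1990, efficacy 73≥63).

#1, #2, #3, #4, #5, #6, #7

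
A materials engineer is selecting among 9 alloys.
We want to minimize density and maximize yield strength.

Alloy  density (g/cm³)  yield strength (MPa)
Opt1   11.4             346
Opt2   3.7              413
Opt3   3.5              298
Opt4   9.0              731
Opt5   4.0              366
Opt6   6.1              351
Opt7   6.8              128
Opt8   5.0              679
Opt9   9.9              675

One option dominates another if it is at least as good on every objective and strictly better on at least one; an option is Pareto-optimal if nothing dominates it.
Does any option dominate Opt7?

Yes

Opt2 vs Opt7: density 3.7≤6.8, yield strength 413≥128 — Opt2 is at least as good on every objective and strictly better on at least one, so Opt2 dominates Opt7.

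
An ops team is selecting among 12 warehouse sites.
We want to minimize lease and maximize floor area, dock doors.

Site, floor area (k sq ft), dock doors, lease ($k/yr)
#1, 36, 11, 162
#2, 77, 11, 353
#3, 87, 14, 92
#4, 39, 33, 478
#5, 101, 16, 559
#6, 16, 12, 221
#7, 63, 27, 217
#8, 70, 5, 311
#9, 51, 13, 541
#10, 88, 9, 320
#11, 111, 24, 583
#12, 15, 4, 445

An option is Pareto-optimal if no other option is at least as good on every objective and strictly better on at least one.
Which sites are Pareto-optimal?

#3, #4, #5, #7, #10, #11

#1: dominated by #3 (floor area 87≥36, dock doors 14≥11, lease 92≤162).
#2: dominated by #3 (floor area 87≥77, dock doors 14≥11, lease 92≤353).
#3: not dominated (best lease).
#4: not dominated (best dock doors).
#5: not dominated.
#6: dominated by #3 (floor area 87≥16, dock doors 14≥12, lease 92≤221).
#7: not dominated.
#8: dominated by #3 (floor area 87≥70, dock doors 14≥5, lease 92≤311).
#9: dominated by #3 (floor area 87≥51, dock doors 14≥13, lease 92≤541).
#10: not dominated.
#11: not dominated (best floor area).
#12: dominated by #1 (floor area 36≥15, dock doors 11≥4, lease 162≤445).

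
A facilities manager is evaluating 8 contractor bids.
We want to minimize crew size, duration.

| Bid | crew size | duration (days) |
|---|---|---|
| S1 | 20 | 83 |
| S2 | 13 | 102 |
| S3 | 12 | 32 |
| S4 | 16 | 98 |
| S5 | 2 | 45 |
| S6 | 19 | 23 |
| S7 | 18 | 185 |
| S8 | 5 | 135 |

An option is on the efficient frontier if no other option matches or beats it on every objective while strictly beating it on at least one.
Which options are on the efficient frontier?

S3, S5, S6

S1: dominated by S3 (crew size 12≤20, duration 32≤83).
S2: dominated by S3 (crew size 12≤13, duration 32≤102).
S3: not dominated.
S4: dominated by S3 (crew size 12≤16, duration 32≤98).
S5: not dominated (best crew size).
S6: not dominated (best duration).
S7: dominated by S2 (crew size 13≤18, duration 102≤185).
S8: dominated by S5 (crew size 2≤5, duration 45≤135).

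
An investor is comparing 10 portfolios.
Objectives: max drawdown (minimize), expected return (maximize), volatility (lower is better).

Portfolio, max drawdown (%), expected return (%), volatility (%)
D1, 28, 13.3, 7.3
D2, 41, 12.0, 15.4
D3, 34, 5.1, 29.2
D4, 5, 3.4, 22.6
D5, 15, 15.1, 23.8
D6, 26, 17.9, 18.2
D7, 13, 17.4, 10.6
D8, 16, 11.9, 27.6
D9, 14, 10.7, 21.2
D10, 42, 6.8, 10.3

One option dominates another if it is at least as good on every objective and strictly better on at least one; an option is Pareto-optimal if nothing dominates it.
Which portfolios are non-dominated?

D1, D4, D6, D7

D1: not dominated (best volatility).
D2: dominated by D1 (max drawdown 28≤41, expected return 13.3≥12.0, volatility 7.3≤15.4).
D3: dominated by D1 (max drawdown 28≤34, expected return 13.3≥5.1, volatility 7.3≤29.2).
D4: not dominated (best max drawdown).
D5: dominated by D7 (max drawdown 13≤15, expected return 17.4≥15.1, volatility 10.6≤23.8).
D6: not dominated (best expected return).
D7: not dominated.
D8: dominated by D5 (max drawdown 15≤16, expected return 15.1≥11.9, volatility 23.8≤27.6).
D9: dominated by D7 (max drawdown 13≤14, expected return 17.4≥10.7, volatility 10.6≤21.2).
D10: dominated by D1 (max drawdown 28≤42, expected return 13.3≥6.8, volatility 7.3≤10.3).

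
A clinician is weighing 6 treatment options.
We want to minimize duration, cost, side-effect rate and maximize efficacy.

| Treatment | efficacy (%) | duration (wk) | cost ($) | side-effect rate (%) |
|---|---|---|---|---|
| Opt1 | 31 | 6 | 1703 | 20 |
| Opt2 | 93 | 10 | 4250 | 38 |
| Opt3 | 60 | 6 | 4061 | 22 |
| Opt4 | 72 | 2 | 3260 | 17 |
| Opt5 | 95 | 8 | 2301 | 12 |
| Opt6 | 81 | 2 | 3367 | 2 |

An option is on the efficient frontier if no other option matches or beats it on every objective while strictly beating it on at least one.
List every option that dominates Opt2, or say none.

Opt5: efficacy 95≥93, duration 8≤10, cost 2301≤4250, side-effect rate 12≤38 — dominates Opt2.
Others (Opt1, Opt3, Opt4, Opt6) are each worse than Opt2 on at least one objective.

Opt5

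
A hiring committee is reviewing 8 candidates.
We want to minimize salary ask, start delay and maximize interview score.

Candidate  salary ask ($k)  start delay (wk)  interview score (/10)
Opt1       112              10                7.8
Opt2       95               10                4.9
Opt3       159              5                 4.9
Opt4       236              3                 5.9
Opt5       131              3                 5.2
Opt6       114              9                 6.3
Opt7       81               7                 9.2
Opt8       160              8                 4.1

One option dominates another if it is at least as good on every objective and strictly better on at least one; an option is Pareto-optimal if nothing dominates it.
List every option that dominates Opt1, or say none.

Opt7: salary ask 81≤112, start delay 7≤10, interview score 9.2≥7.8 — dominates Opt1.
Others (Opt2, Opt3, Opt4, Opt5, Opt6, Opt8) are each worse than Opt1 on at least one objective.

Opt7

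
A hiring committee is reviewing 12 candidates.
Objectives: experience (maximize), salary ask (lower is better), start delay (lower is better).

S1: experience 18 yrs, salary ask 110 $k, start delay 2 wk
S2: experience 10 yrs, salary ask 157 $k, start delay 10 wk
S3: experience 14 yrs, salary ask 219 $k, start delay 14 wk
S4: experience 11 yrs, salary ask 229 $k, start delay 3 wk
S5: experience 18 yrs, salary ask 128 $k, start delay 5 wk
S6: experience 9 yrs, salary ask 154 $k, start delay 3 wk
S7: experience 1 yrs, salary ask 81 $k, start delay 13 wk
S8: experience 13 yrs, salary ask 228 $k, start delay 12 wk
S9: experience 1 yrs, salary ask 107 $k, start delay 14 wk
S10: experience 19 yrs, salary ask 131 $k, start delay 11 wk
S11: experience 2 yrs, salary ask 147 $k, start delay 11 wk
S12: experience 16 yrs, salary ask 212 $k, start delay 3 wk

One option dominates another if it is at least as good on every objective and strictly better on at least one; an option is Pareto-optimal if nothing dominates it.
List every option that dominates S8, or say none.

S1, S5, S10, S12

S1: experience 18≥13, salary ask 110≤228, start delay 2≤12 — dominates S8.
S5: experience 18≥13, salary ask 128≤228, start delay 5≤12 — dominates S8.
S10: experience 19≥13, salary ask 131≤228, start delay 11≤12 — dominates S8.
S12: experience 16≥13, salary ask 212≤228, start delay 3≤12 — dominates S8.
Others (S2, S3, S4, S6, S7, S9, S11) are each worse than S8 on at least one objective.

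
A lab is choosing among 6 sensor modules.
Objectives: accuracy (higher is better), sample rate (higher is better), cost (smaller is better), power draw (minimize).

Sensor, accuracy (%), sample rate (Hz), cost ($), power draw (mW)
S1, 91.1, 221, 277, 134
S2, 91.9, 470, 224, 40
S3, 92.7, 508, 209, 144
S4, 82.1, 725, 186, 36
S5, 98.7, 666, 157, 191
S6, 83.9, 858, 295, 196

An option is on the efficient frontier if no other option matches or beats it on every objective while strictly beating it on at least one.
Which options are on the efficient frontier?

S1: dominated by S2 (accuracy 91.9≥91.1, sample rate 470≥221, cost 224≤277, power draw 40≤134).
S2: not dominated.
S3: not dominated.
S4: not dominated (best power draw).
S5: not dominated (best accuracy).
S6: not dominated (best sample rate).

S2, S3, S4, S5, S6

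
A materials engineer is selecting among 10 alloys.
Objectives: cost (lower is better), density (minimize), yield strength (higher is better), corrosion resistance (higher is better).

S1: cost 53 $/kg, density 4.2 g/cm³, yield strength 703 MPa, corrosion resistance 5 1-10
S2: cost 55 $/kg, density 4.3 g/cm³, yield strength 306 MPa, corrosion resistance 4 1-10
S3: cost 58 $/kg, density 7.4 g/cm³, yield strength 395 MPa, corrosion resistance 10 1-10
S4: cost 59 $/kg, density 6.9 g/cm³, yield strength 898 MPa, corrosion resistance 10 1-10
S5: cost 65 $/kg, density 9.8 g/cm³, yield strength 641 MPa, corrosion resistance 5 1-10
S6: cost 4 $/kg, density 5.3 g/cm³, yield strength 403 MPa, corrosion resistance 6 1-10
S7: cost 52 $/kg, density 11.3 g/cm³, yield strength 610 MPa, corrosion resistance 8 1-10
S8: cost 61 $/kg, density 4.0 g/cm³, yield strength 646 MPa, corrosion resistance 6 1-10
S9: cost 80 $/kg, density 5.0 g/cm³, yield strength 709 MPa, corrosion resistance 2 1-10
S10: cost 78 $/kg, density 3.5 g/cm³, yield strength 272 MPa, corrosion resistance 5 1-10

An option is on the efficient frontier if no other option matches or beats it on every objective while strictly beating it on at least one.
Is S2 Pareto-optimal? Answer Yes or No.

No

S1 vs S2: cost 53≤55, density 4.2≤4.3, yield strength 703≥306, corrosion resistance 5≥4 — S1 is at least as good on every objective and strictly better on at least one, so S1 dominates S2.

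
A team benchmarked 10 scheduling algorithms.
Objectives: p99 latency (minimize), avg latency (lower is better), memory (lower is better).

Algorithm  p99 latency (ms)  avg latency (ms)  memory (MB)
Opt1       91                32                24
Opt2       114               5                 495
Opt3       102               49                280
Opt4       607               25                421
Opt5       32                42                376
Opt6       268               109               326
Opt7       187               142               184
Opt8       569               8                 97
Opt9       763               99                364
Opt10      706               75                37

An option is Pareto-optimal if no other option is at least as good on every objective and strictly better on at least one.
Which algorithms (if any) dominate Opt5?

none

Opt1: worse on p99 latency (91 vs 32).
Opt2: worse on p99 latency (114 vs 32).
Opt3: worse on p99 latency (102 vs 32).
Opt4: worse on p99 latency (607 vs 32).
Opt6: worse on p99 latency (268 vs 32).
Opt7: worse on p99 latency (187 vs 32).
Opt8: worse on p99 latency (569 vs 32).
Opt9: worse on p99 latency (763 vs 32).
Opt10: worse on p99 latency (706 vs 32).
No option dominates Opt5.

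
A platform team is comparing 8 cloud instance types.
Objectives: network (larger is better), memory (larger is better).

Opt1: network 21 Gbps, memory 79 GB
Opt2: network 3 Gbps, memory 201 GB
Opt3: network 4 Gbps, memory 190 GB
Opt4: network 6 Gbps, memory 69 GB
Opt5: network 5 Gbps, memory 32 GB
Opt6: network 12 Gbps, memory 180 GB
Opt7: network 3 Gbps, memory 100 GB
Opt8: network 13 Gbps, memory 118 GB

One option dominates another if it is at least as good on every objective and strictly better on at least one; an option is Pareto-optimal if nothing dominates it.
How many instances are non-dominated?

Opt1: not dominated (best network).
Opt2: not dominated (best memory).
Opt3: not dominated.
Opt4: dominated by Opt1 (network 21≥6, memory 79≥69).
Opt5: dominated by Opt1 (network 21≥5, memory 79≥32).
Opt6: not dominated.
Opt7: dominated by Opt2 (network 3≥3, memory 201≥100).
Opt8: not dominated.
Pareto-optimal: Opt1, Opt2, Opt3, Opt6, Opt8 → 5.

5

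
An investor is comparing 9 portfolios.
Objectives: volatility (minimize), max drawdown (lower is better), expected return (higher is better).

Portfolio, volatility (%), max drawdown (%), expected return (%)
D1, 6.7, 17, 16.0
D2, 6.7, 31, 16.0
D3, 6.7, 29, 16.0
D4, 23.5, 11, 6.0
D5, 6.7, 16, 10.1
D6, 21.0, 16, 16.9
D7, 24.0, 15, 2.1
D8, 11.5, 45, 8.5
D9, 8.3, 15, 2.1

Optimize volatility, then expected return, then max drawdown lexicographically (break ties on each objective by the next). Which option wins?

First minimize volatility: best is 6.7, kept {D1, D2, D3, D5}.
Then maximize expected return: best is 16.0, kept {D1, D2, D3}.
Then minimize max drawdown: best is 17, kept {D1}.

D1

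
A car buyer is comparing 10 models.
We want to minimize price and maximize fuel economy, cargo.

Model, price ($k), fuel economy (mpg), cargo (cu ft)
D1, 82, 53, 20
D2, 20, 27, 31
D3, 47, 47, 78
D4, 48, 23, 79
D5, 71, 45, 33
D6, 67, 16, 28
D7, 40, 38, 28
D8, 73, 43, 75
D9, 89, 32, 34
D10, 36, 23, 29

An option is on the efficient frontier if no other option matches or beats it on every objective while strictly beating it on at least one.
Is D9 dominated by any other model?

D3 vs D9: price 47≤89, fuel economy 47≥32, cargo 78≥34 — D3 is at least as good on every objective and strictly better on at least one, so D3 dominates D9.

Yes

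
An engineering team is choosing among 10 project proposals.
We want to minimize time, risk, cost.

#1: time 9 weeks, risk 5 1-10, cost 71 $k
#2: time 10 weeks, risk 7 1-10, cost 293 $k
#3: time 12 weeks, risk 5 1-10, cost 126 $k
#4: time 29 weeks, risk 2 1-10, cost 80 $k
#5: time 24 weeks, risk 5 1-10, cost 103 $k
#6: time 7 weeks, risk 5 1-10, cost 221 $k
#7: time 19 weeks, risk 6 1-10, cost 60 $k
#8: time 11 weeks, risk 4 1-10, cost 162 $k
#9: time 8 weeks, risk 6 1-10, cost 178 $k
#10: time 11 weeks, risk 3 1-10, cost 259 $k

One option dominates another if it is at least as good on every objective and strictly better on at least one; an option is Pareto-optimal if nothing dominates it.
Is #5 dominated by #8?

No

#8 vs #5: #8 is worse on cost (162 vs 103), so it does not dominate #5.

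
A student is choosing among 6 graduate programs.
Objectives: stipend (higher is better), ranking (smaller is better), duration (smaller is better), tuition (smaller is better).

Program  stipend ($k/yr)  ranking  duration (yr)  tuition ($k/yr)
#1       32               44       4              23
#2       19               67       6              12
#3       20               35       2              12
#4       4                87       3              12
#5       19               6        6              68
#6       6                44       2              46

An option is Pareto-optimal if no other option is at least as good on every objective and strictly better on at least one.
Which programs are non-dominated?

#1, #3, #5

#1: not dominated (best stipend).
#2: dominated by #3 (stipend 20≥19, ranking 35≤67, duration 2≤6, tuition 12≤12).
#3: not dominated.
#4: dominated by #3 (stipend 20≥4, ranking 35≤87, duration 2≤3, tuition 12≤12).
#5: not dominated (best ranking).
#6: dominated by #3 (stipend 20≥6, ranking 35≤44, duration 2≤2, tuition 12≤46).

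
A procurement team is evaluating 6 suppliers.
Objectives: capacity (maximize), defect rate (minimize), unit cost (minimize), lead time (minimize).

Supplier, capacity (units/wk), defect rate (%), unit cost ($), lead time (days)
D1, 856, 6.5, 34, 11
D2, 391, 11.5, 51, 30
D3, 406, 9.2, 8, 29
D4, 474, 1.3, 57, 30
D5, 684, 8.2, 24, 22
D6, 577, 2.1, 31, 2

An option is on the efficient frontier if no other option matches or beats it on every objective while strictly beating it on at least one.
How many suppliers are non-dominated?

5

D1: not dominated (best capacity).
D2: dominated by D1 (capacity 856≥391, defect rate 6.5≤11.5, unit cost 34≤51, lead time 11≤30).
D3: not dominated (best unit cost).
D4: not dominated (best defect rate).
D5: not dominated.
D6: not dominated (best lead time).
Pareto-optimal: D1, D3, D4, D5, D6 → 5.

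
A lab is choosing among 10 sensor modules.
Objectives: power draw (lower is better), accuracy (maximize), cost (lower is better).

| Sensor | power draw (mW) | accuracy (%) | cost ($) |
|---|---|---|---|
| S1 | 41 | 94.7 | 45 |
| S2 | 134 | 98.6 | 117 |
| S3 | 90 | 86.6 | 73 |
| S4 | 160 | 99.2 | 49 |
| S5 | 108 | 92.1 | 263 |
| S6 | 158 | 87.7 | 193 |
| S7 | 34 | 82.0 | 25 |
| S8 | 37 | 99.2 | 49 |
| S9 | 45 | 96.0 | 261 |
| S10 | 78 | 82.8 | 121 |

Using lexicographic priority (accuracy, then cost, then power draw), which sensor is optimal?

S8

First maximize accuracy: best is 99.2, kept {S4, S8}.
Then minimize cost: best is 49, kept {S4, S8}.
Then minimize power draw: best is 37, kept {S8}.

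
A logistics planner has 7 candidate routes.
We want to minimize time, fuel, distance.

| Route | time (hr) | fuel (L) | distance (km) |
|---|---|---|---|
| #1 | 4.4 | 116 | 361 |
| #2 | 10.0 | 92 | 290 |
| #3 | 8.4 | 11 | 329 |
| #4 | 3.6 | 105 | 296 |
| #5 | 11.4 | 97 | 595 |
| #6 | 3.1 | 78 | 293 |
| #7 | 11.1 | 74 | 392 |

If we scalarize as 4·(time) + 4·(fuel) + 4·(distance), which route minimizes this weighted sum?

#3

#1: 4·4.4 + 4·116 + 4·361 = 1925.6
#2: 4·10.0 + 4·92 + 4·290 = 1568.0
#3: 4·8.4 + 4·11 + 4·329 = 1393.6
#4: 4·3.6 + 4·105 + 4·296 = 1618.4
#5: 4·11.4 + 4·97 + 4·595 = 2813.6
#6: 4·3.1 + 4·78 + 4·293 = 1496.4
#7: 4·11.1 + 4·74 + 4·392 = 1908.4
Lowest: #3 at 1393.6.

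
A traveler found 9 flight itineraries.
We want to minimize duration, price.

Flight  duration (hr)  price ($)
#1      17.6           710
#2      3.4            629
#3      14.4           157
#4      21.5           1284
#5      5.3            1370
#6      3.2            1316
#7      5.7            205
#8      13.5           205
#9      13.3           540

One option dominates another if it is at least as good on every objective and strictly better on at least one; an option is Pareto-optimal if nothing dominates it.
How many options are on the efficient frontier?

#1: dominated by #2 (duration 3.4≤17.6, price 629≤710).
#2: not dominated.
#3: not dominated (best price).
#4: dominated by #1 (duration 17.6≤21.5, price 710≤1284).
#5: dominated by #2 (duration 3.4≤5.3, price 629≤1370).
#6: not dominated (best duration).
#7: not dominated.
#8: dominated by #7 (duration 5.7≤13.5, price 205≤205).
#9: dominated by #7 (duration 5.7≤13.3, price 205≤540).
Pareto-optimal: #2, #3, #6, #7 → 4.

4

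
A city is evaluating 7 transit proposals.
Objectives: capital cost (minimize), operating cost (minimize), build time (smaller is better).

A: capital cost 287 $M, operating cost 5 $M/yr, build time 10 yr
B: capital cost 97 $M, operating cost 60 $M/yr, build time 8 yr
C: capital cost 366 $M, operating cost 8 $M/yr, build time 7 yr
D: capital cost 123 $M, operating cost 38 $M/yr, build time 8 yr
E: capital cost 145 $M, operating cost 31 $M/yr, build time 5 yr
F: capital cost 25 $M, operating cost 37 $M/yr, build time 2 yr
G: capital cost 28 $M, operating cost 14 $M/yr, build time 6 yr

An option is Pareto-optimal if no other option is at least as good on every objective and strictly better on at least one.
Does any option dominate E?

A: worse on capital cost (287 vs 145).
B: worse on operating cost (60 vs 31).
C: worse on capital cost (366 vs 145).
D: worse on operating cost (38 vs 31).
F: worse on operating cost (37 vs 31).
G: worse on build time (6 vs 5).
No option is at least as good as E on every objective and strictly better on one.

No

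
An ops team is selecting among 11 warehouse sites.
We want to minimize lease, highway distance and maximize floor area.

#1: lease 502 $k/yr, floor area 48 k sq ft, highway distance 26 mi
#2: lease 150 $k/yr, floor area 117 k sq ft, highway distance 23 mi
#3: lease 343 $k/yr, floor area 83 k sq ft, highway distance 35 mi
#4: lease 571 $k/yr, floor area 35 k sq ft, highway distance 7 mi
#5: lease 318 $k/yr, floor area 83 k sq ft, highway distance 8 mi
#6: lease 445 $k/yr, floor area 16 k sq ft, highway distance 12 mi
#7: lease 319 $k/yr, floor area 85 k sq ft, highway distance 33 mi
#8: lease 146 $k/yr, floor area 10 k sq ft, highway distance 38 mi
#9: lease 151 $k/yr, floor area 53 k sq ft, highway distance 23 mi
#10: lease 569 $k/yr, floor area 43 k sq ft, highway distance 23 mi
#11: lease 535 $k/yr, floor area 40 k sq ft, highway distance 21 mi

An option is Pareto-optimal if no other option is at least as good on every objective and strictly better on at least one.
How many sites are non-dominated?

#1: dominated by #2 (lease 150≤502, floor area 117≥48, highway distance 23≤26).
#2: not dominated (best floor area).
#3: dominated by #2 (lease 150≤343, floor area 117≥83, highway distance 23≤35).
#4: not dominated (best highway distance).
#5: not dominated.
#6: dominated by #5 (lease 318≤445, floor area 83≥16, highway distance 8≤12).
#7: dominated by #2 (lease 150≤319, floor area 117≥85, highway distance 23≤33).
#8: not dominated (best lease).
#9: dominated by #2 (lease 150≤151, floor area 117≥53, highway distance 23≤23).
#10: dominated by #2 (lease 150≤569, floor area 117≥43, highway distance 23≤23).
#11: dominated by #5 (lease 318≤535, floor area 83≥40, highway distance 8≤21).
Pareto-optimal: #2, #4, #5, #8 → 4.

4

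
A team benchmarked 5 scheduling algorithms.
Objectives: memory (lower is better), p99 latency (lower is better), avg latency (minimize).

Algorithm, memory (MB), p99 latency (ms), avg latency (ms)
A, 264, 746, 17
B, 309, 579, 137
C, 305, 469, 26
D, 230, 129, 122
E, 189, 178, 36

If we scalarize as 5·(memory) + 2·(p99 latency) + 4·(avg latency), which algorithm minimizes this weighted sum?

E

A: 5·264 + 2·746 + 4·17 = 2880
B: 5·309 + 2·579 + 4·137 = 3251
C: 5·305 + 2·469 + 4·26 = 2567
D: 5·230 + 2·129 + 4·122 = 1896
E: 5·189 + 2·178 + 4·36 = 1445
Lowest: E at 1445.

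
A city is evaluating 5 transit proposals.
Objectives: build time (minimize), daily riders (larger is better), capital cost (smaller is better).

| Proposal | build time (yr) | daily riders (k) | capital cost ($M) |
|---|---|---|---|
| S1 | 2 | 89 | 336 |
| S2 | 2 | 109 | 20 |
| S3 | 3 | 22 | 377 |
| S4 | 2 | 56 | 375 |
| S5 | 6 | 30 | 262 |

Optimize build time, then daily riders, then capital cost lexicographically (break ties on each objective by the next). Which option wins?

First minimize build time: best is 2, kept {S1, S2, S4}.
Then maximize daily riders: best is 109, kept {S2}.

S2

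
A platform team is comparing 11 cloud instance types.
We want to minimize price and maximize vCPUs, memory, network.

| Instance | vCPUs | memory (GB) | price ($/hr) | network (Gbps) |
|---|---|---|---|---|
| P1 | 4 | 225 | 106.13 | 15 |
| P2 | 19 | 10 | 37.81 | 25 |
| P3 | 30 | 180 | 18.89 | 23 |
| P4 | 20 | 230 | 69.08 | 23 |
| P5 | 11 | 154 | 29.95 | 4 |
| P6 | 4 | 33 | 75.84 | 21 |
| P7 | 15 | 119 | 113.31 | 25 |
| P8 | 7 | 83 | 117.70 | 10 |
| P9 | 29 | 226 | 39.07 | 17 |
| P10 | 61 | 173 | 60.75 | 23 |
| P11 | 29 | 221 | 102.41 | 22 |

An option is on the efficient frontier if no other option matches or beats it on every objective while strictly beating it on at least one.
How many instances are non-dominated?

7

P1: dominated by P4 (vCPUs 20≥4, memory 230≥225, price 69.08≤106.13, network 23≥15).
P2: not dominated.
P3: not dominated (best price).
P4: not dominated (best memory).
P5: dominated by P3 (vCPUs 30≥11, memory 180≥154, price 18.89≤29.95, network 23≥4).
P6: dominated by P3 (vCPUs 30≥4, memory 180≥33, price 18.89≤75.84, network 23≥21).
P7: not dominated.
P8: dominated by P3 (vCPUs 30≥7, memory 180≥83, price 18.89≤117.70, network 23≥10).
P9: not dominated.
P10: not dominated (best vCPUs).
P11: not dominated.
Pareto-optimal: P2, P3, P4, P7, P9, P10, P11 → 7.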